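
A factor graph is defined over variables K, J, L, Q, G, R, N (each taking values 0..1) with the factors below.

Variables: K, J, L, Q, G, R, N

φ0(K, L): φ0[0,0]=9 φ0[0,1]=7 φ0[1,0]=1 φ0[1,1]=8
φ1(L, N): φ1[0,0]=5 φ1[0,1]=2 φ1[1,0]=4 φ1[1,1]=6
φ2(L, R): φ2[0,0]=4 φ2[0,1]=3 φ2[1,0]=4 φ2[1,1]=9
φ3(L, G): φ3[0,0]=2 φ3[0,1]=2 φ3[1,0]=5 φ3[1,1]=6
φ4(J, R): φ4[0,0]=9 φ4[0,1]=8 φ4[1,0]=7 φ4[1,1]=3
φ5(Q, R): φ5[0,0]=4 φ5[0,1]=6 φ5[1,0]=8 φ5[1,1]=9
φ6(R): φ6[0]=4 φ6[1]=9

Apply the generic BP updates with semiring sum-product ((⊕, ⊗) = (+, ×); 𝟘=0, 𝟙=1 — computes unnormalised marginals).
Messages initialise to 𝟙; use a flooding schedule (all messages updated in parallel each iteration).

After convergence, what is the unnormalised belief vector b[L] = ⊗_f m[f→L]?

b[L] = [2107560, 27121050]

init: all messages = 𝟙 over 2 values
r1 m[φ0→K] = [16, 9]
r1 m[φ0→L] = [10, 15]
r1 m[φ1→L] = [7, 10]
r1 m[φ1→N] = [9, 8]
r1 m[φ2→L] = [7, 13]
r1 m[φ2→R] = [8, 12]
r1 m[φ3→L] = [4, 11]
r1 m[φ3→G] = [7, 8]
r1 m[φ4→J] = [17, 10]
r1 m[φ4→R] = [16, 11]
r1 m[φ5→Q] = [10, 17]
r1 m[φ5→R] = [12, 15]
r1 m[φ6→R] = [4, 9]
r1 m[K→φ0] = [1, 1]
r1 m[J→φ4] = [1, 1]
r1 m[L→φ0] = [1, 1]
r1 m[L→φ1] = [1, 1]
r1 m[L→φ2] = [1, 1]
r1 m[L→φ3] = [1, 1]
r1 m[Q→φ5] = [1, 1]
r1 m[G→φ3] = [1, 1]
r1 m[R→φ2] = [1, 1]
r1 m[R→φ4] = [1, 1]
r1 m[R→φ5] = [1, 1]
r1 m[R→φ6] = [1, 1]
r1 m[N→φ1] = [1, 1]
r2 m[φ0→K] = [16, 9]
r2 m[φ0→L] = [10, 15]
r2 m[φ1→L] = [7, 10]
r2 m[φ1→N] = [9, 8]
r2 m[φ2→L] = [7, 13]
r2 m[φ2→R] = [8, 12]
r2 m[φ3→L] = [4, 11]
r2 m[φ3→G] = [7, 8]
r2 m[φ4→J] = [17, 10]
r2 m[φ4→R] = [16, 11]
r2 m[φ5→Q] = [10, 17]
r2 m[φ5→R] = [12, 15]
r2 m[φ6→R] = [4, 9]
r2 m[K→φ0] = [1, 1]
r2 m[J→φ4] = [1, 1]
r2 m[L→φ0] = [196, 1430]
r2 m[L→φ1] = [280, 2145]
r2 m[L→φ2] = [280, 1650]
r2 m[L→φ3] = [490, 1950]
r2 m[Q→φ5] = [1, 1]
r2 m[G→φ3] = [1, 1]
r2 m[R→φ2] = [768, 1485]
r2 m[R→φ4] = [384, 1620]
r2 m[R→φ5] = [512, 1188]
r2 m[R→φ6] = [1536, 1980]
r2 m[N→φ1] = [1, 1]
r3 m[φ0→K] = [11774, 11636]
r3 m[φ0→L] = [10, 15]
r3 m[φ1→L] = [7, 10]
r3 m[φ1→N] = [9980, 13430]
r3 m[φ2→L] = [7527, 16437]
r3 m[φ2→R] = [7720, 15690]
r3 m[φ3→L] = [4, 11]
r3 m[φ3→G] = [10730, 12680]
r3 m[φ4→J] = [16416, 7548]
r3 m[φ4→R] = [16, 11]
r3 m[φ5→Q] = [9176, 14788]
r3 m[φ5→R] = [12, 15]
r3 m[φ6→R] = [4, 9]
r3 m[K→φ0] = [1, 1]
r3 m[J→φ4] = [1, 1]
r3 m[L→φ0] = [196, 1430]
r3 m[L→φ1] = [280, 2145]
r3 m[L→φ2] = [280, 1650]
r3 m[L→φ3] = [490, 1950]
r3 m[Q→φ5] = [1, 1]
r3 m[G→φ3] = [1, 1]
r3 m[R→φ2] = [768, 1485]
r3 m[R→φ4] = [384, 1620]
r3 m[R→φ5] = [512, 1188]
r3 m[R→φ6] = [1536, 1980]
r3 m[N→φ1] = [1, 1]
r4 m[φ0→K] = [11774, 11636]
r4 m[φ0→L] = [10, 15]
r4 m[φ1→L] = [7, 10]
r4 m[φ1→N] = [9980, 13430]
r4 m[φ2→L] = [7527, 16437]
r4 m[φ2→R] = [7720, 15690]
r4 m[φ3→L] = [4, 11]
r4 m[φ3→G] = [10730, 12680]
r4 m[φ4→J] = [16416, 7548]
r4 m[φ4→R] = [16, 11]
r4 m[φ5→Q] = [9176, 14788]
r4 m[φ5→R] = [12, 15]
r4 m[φ6→R] = [4, 9]
r4 m[K→φ0] = [1, 1]
r4 m[J→φ4] = [1, 1]
r4 m[L→φ0] = [210756, 1808070]
r4 m[L→φ1] = [301080, 2712105]
r4 m[L→φ2] = [280, 1650]
r4 m[L→φ3] = [526890, 2465550]
r4 m[Q→φ5] = [1, 1]
r4 m[G→φ3] = [1, 1]
r4 m[R→φ2] = [768, 1485]
r4 m[R→φ4] = [370560, 2118150]
r4 m[R→φ5] = [494080, 1553310]
r4 m[R→φ6] = [1482240, 2588850]
r4 m[N→φ1] = [1, 1]
r5 m[φ0→K] = [14553294, 14675316]
r5 m[φ0→L] = [10, 15]
r5 m[φ1→L] = [7, 10]
r5 m[φ1→N] = [12353820, 16874790]
r5 m[φ2→L] = [7527, 16437]
r5 m[φ2→R] = [7720, 15690]
r5 m[φ3→L] = [4, 11]
r5 m[φ3→G] = [13381530, 15847080]
r5 m[φ4→J] = [20280240, 8948370]
r5 m[φ4→R] = [16, 11]
r5 m[φ5→Q] = [11296180, 17932430]
r5 m[φ5→R] = [12, 15]
r5 m[φ6→R] = [4, 9]
r5 m[K→φ0] = [1, 1]
r5 m[J→φ4] = [1, 1]
r5 m[L→φ0] = [210756, 1808070]
r5 m[L→φ1] = [301080, 2712105]
r5 m[L→φ2] = [280, 1650]
r5 m[L→φ3] = [526890, 2465550]
r5 m[Q→φ5] = [1, 1]
r5 m[G→φ3] = [1, 1]
r5 m[R→φ2] = [768, 1485]
r5 m[R→φ4] = [370560, 2118150]
r5 m[R→φ5] = [494080, 1553310]
r5 m[R→φ6] = [1482240, 2588850]
r5 m[N→φ1] = [1, 1]
r6 m[φ0→K] = [14553294, 14675316]
r6 m[φ0→L] = [10, 15]
r6 m[φ1→L] = [7, 10]
r6 m[φ1→N] = [12353820, 16874790]
r6 m[φ2→L] = [7527, 16437]
r6 m[φ2→R] = [7720, 15690]
r6 m[φ3→L] = [4, 11]
r6 m[φ3→G] = [13381530, 15847080]
r6 m[φ4→J] = [20280240, 8948370]
r6 m[φ4→R] = [16, 11]
r6 m[φ5→Q] = [11296180, 17932430]
r6 m[φ5→R] = [12, 15]
r6 m[φ6→R] = [4, 9]
r6 m[K→φ0] = [1, 1]
r6 m[J→φ4] = [1, 1]
r6 m[L→φ0] = [210756, 1808070]
r6 m[L→φ1] = [301080, 2712105]
r6 m[L→φ2] = [280, 1650]
r6 m[L→φ3] = [526890, 2465550]
r6 m[Q→φ5] = [1, 1]
r6 m[G→φ3] = [1, 1]
r6 m[R→φ2] = [768, 1485]
r6 m[R→φ4] = [370560, 2118150]
r6 m[R→φ5] = [494080, 1553310]
r6 m[R→φ6] = [1482240, 2588850]
r6 m[N→φ1] = [1, 1]
fixed point reached at round 6
b[L] = ⊗ incoming = [2107560, 27121050]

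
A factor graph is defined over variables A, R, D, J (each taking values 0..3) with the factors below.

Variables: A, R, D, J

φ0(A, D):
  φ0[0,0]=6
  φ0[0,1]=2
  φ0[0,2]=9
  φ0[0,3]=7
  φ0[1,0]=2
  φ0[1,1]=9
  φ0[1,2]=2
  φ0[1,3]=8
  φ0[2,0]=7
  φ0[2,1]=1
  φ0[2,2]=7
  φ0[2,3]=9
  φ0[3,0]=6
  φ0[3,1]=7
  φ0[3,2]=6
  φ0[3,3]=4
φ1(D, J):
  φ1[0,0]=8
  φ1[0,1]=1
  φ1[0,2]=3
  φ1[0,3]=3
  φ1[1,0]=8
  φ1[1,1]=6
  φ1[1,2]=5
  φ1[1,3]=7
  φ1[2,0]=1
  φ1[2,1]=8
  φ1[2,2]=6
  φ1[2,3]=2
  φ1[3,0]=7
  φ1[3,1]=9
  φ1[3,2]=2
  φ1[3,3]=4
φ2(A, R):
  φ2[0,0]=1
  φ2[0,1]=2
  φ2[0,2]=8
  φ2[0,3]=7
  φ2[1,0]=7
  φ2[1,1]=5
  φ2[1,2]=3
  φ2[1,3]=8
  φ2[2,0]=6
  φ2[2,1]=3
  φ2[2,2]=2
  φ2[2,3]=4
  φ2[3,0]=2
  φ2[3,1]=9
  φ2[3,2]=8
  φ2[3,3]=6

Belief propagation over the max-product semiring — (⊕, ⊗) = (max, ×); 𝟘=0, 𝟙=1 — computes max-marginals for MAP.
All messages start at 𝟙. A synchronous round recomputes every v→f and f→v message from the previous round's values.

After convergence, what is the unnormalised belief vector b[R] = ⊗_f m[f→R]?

b[R] = [504, 504, 576, 576]

init: all messages = 𝟙 over 4 values
r1 m[φ0→A] = [9, 9, 9, 7]
r1 m[φ0→D] = [7, 9, 9, 9]
r1 m[φ1→D] = [8, 8, 8, 9]
r1 m[φ1→J] = [8, 9, 6, 7]
r1 m[φ2→A] = [8, 8, 6, 9]
r1 m[φ2→R] = [7, 9, 8, 8]
r1 m[A→φ0] = [1, 1, 1, 1]
r1 m[A→φ2] = [1, 1, 1, 1]
r1 m[R→φ2] = [1, 1, 1, 1]
r1 m[D→φ0] = [1, 1, 1, 1]
r1 m[D→φ1] = [1, 1, 1, 1]
r1 m[J→φ1] = [1, 1, 1, 1]
r2 m[φ0→A] = [9, 9, 9, 7]
r2 m[φ0→D] = [7, 9, 9, 9]
r2 m[φ1→D] = [8, 8, 8, 9]
r2 m[φ1→J] = [8, 9, 6, 7]
r2 m[φ2→A] = [8, 8, 6, 9]
r2 m[φ2→R] = [7, 9, 8, 8]
r2 m[A→φ0] = [8, 8, 6, 9]
r2 m[A→φ2] = [9, 9, 9, 7]
r2 m[R→φ2] = [1, 1, 1, 1]
r2 m[D→φ0] = [8, 8, 8, 9]
r2 m[D→φ1] = [7, 9, 9, 9]
r2 m[J→φ1] = [1, 1, 1, 1]
r3 m[φ0→A] = [72, 72, 81, 56]
r3 m[φ0→D] = [54, 72, 72, 64]
r3 m[φ1→D] = [8, 8, 8, 9]
r3 m[φ1→J] = [72, 81, 54, 63]
r3 m[φ2→A] = [8, 8, 6, 9]
r3 m[φ2→R] = [63, 63, 72, 72]
r3 m[A→φ0] = [8, 8, 6, 9]
r3 m[A→φ2] = [9, 9, 9, 7]
r3 m[R→φ2] = [1, 1, 1, 1]
r3 m[D→φ0] = [8, 8, 8, 9]
r3 m[D→φ1] = [7, 9, 9, 9]
r3 m[J→φ1] = [1, 1, 1, 1]
r4 m[φ0→A] = [72, 72, 81, 56]
r4 m[φ0→D] = [54, 72, 72, 64]
r4 m[φ1→D] = [8, 8, 8, 9]
r4 m[φ1→J] = [72, 81, 54, 63]
r4 m[φ2→A] = [8, 8, 6, 9]
r4 m[φ2→R] = [63, 63, 72, 72]
r4 m[A→φ0] = [8, 8, 6, 9]
r4 m[A→φ2] = [72, 72, 81, 56]
r4 m[R→φ2] = [1, 1, 1, 1]
r4 m[D→φ0] = [8, 8, 8, 9]
r4 m[D→φ1] = [54, 72, 72, 64]
r4 m[J→φ1] = [1, 1, 1, 1]
r5 m[φ0→A] = [72, 72, 81, 56]
r5 m[φ0→D] = [54, 72, 72, 64]
r5 m[φ1→D] = [8, 8, 8, 9]
r5 m[φ1→J] = [576, 576, 432, 504]
r5 m[φ2→A] = [8, 8, 6, 9]
r5 m[φ2→R] = [504, 504, 576, 576]
r5 m[A→φ0] = [8, 8, 6, 9]
r5 m[A→φ2] = [72, 72, 81, 56]
r5 m[R→φ2] = [1, 1, 1, 1]
r5 m[D→φ0] = [8, 8, 8, 9]
r5 m[D→φ1] = [54, 72, 72, 64]
r5 m[J→φ1] = [1, 1, 1, 1]
r6 m[φ0→A] = [72, 72, 81, 56]
r6 m[φ0→D] = [54, 72, 72, 64]
r6 m[φ1→D] = [8, 8, 8, 9]
r6 m[φ1→J] = [576, 576, 432, 504]
r6 m[φ2→A] = [8, 8, 6, 9]
r6 m[φ2→R] = [504, 504, 576, 576]
r6 m[A→φ0] = [8, 8, 6, 9]
r6 m[A→φ2] = [72, 72, 81, 56]
r6 m[R→φ2] = [1, 1, 1, 1]
r6 m[D→φ0] = [8, 8, 8, 9]
r6 m[D→φ1] = [54, 72, 72, 64]
r6 m[J→φ1] = [1, 1, 1, 1]
fixed point reached at round 6
b[R] = ⊗ incoming = [504, 504, 576, 576]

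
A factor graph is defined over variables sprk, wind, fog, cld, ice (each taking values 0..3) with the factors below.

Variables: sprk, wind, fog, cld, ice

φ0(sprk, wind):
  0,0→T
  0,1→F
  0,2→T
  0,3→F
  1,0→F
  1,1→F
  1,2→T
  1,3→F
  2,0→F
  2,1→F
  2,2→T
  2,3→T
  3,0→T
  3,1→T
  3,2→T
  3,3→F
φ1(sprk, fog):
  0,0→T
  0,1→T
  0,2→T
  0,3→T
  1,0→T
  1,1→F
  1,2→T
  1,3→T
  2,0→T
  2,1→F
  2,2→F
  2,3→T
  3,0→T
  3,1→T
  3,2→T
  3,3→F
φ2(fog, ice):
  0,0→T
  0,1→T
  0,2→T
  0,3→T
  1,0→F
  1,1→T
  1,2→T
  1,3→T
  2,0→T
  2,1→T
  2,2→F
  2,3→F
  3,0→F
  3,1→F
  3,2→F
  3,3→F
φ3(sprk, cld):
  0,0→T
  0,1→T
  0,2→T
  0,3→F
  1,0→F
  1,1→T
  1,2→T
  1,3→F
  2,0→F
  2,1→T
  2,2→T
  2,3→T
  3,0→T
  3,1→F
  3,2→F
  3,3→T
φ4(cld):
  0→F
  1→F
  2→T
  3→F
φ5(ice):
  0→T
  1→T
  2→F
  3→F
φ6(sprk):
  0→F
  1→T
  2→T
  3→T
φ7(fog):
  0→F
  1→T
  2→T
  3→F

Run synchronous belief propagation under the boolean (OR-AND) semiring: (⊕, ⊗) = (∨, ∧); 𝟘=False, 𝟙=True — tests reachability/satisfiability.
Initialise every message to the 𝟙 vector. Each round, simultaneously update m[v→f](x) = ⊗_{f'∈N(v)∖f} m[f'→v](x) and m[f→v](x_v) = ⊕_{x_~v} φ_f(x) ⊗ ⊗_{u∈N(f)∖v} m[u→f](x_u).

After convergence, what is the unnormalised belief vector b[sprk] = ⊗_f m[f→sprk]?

b[sprk] = [F, T, F, F]

init: all messages = 𝟙 over 4 values
r1 m[φ0→sprk] = [T, T, T, T]
r1 m[φ0→wind] = [T, T, T, T]
r1 m[φ1→sprk] = [T, T, T, T]
r1 m[φ1→fog] = [T, T, T, T]
r1 m[φ2→fog] = [T, T, T, F]
r1 m[φ2→ice] = [T, T, T, T]
r1 m[φ3→sprk] = [T, T, T, T]
r1 m[φ3→cld] = [T, T, T, T]
r1 m[φ4→cld] = [F, F, T, F]
r1 m[φ5→ice] = [T, T, F, F]
r1 m[φ6→sprk] = [F, T, T, T]
r1 m[φ7→fog] = [F, T, T, F]
r1 m[sprk→φ0] = [T, T, T, T]
r1 m[sprk→φ1] = [T, T, T, T]
r1 m[sprk→φ3] = [T, T, T, T]
r1 m[sprk→φ6] = [T, T, T, T]
r1 m[wind→φ0] = [T, T, T, T]
r1 m[fog→φ1] = [T, T, T, T]
r1 m[fog→φ2] = [T, T, T, T]
r1 m[fog→φ7] = [T, T, T, T]
r1 m[cld→φ3] = [T, T, T, T]
r1 m[cld→φ4] = [T, T, T, T]
r1 m[ice→φ2] = [T, T, T, T]
r1 m[ice→φ5] = [T, T, T, T]
r2 m[φ0→sprk] = [T, T, T, T]
r2 m[φ0→wind] = [T, T, T, T]
r2 m[φ1→sprk] = [T, T, T, T]
r2 m[φ1→fog] = [T, T, T, T]
r2 m[φ2→fog] = [T, T, T, F]
r2 m[φ2→ice] = [T, T, T, T]
r2 m[φ3→sprk] = [T, T, T, T]
r2 m[φ3→cld] = [T, T, T, T]
r2 m[φ4→cld] = [F, F, T, F]
r2 m[φ5→ice] = [T, T, F, F]
r2 m[φ6→sprk] = [F, T, T, T]
r2 m[φ7→fog] = [F, T, T, F]
r2 m[sprk→φ0] = [F, T, T, T]
r2 m[sprk→φ1] = [F, T, T, T]
r2 m[sprk→φ3] = [F, T, T, T]
r2 m[sprk→φ6] = [T, T, T, T]
r2 m[wind→φ0] = [T, T, T, T]
r2 m[fog→φ1] = [F, T, T, F]
r2 m[fog→φ2] = [F, T, T, F]
r2 m[fog→φ7] = [T, T, T, F]
r2 m[cld→φ3] = [F, F, T, F]
r2 m[cld→φ4] = [T, T, T, T]
r2 m[ice→φ2] = [T, T, F, F]
r2 m[ice→φ5] = [T, T, T, T]
r3 m[φ0→sprk] = [T, T, T, T]
r3 m[φ0→wind] = [T, T, T, T]
r3 m[φ1→sprk] = [T, T, F, T]
r3 m[φ1→fog] = [T, T, T, T]
r3 m[φ2→fog] = [T, T, T, F]
r3 m[φ2→ice] = [T, T, T, T]
r3 m[φ3→sprk] = [T, T, T, F]
r3 m[φ3→cld] = [T, T, T, T]
r3 m[φ4→cld] = [F, F, T, F]
r3 m[φ5→ice] = [T, T, F, F]
r3 m[φ6→sprk] = [F, T, T, T]
r3 m[φ7→fog] = [F, T, T, F]
r3 m[sprk→φ0] = [F, T, T, T]
r3 m[sprk→φ1] = [F, T, T, T]
r3 m[sprk→φ3] = [F, T, T, T]
r3 m[sprk→φ6] = [T, T, T, T]
r3 m[wind→φ0] = [T, T, T, T]
r3 m[fog→φ1] = [F, T, T, F]
r3 m[fog→φ2] = [F, T, T, F]
r3 m[fog→φ7] = [T, T, T, F]
r3 m[cld→φ3] = [F, F, T, F]
r3 m[cld→φ4] = [T, T, T, T]
r3 m[ice→φ2] = [T, T, F, F]
r3 m[ice→φ5] = [T, T, T, T]
r4 m[φ0→sprk] = [T, T, T, T]
r4 m[φ0→wind] = [T, T, T, T]
r4 m[φ1→sprk] = [T, T, F, T]
r4 m[φ1→fog] = [T, T, T, T]
r4 m[φ2→fog] = [T, T, T, F]
r4 m[φ2→ice] = [T, T, T, T]
r4 m[φ3→sprk] = [T, T, T, F]
r4 m[φ3→cld] = [T, T, T, T]
r4 m[φ4→cld] = [F, F, T, F]
r4 m[φ5→ice] = [T, T, F, F]
r4 m[φ6→sprk] = [F, T, T, T]
r4 m[φ7→fog] = [F, T, T, F]
r4 m[sprk→φ0] = [F, T, F, F]
r4 m[sprk→φ1] = [F, T, T, F]
r4 m[sprk→φ3] = [F, T, F, T]
r4 m[sprk→φ6] = [T, T, F, F]
r4 m[wind→φ0] = [T, T, T, T]
r4 m[fog→φ1] = [F, T, T, F]
r4 m[fog→φ2] = [F, T, T, F]
r4 m[fog→φ7] = [T, T, T, F]
r4 m[cld→φ3] = [F, F, T, F]
r4 m[cld→φ4] = [T, T, T, T]
r4 m[ice→φ2] = [T, T, F, F]
r4 m[ice→φ5] = [T, T, T, T]
r5 m[φ0→sprk] = [T, T, T, T]
r5 m[φ0→wind] = [F, F, T, F]
r5 m[φ1→sprk] = [T, T, F, T]
r5 m[φ1→fog] = [T, F, T, T]
r5 m[φ2→fog] = [T, T, T, F]
r5 m[φ2→ice] = [T, T, T, T]
r5 m[φ3→sprk] = [T, T, T, F]
r5 m[φ3→cld] = [T, T, T, T]
r5 m[φ4→cld] = [F, F, T, F]
r5 m[φ5→ice] = [T, T, F, F]
r5 m[φ6→sprk] = [F, T, T, T]
r5 m[φ7→fog] = [F, T, T, F]
r5 m[sprk→φ0] = [F, T, F, F]
r5 m[sprk→φ1] = [F, T, T, F]
r5 m[sprk→φ3] = [F, T, F, T]
r5 m[sprk→φ6] = [T, T, F, F]
r5 m[wind→φ0] = [T, T, T, T]
r5 m[fog→φ1] = [F, T, T, F]
r5 m[fog→φ2] = [F, T, T, F]
r5 m[fog→φ7] = [T, T, T, F]
r5 m[cld→φ3] = [F, F, T, F]
r5 m[cld→φ4] = [T, T, T, T]
r5 m[ice→φ2] = [T, T, F, F]
r5 m[ice→φ5] = [T, T, T, T]
r6 m[φ0→sprk] = [T, T, T, T]
r6 m[φ0→wind] = [F, F, T, F]
r6 m[φ1→sprk] = [T, T, F, T]
r6 m[φ1→fog] = [T, F, T, T]
r6 m[φ2→fog] = [T, T, T, F]
r6 m[φ2→ice] = [T, T, T, T]
r6 m[φ3→sprk] = [T, T, T, F]
r6 m[φ3→cld] = [T, T, T, T]
r6 m[φ4→cld] = [F, F, T, F]
r6 m[φ5→ice] = [T, T, F, F]
r6 m[φ6→sprk] = [F, T, T, T]
r6 m[φ7→fog] = [F, T, T, F]
r6 m[sprk→φ0] = [F, T, F, F]
r6 m[sprk→φ1] = [F, T, T, F]
r6 m[sprk→φ3] = [F, T, F, T]
r6 m[sprk→φ6] = [T, T, F, F]
r6 m[wind→φ0] = [T, T, T, T]
r6 m[fog→φ1] = [F, T, T, F]
r6 m[fog→φ2] = [F, F, T, F]
r6 m[fog→φ7] = [T, F, T, F]
r6 m[cld→φ3] = [F, F, T, F]
r6 m[cld→φ4] = [T, T, T, T]
r6 m[ice→φ2] = [T, T, F, F]
r6 m[ice→φ5] = [T, T, T, T]
r7 m[φ0→sprk] = [T, T, T, T]
r7 m[φ0→wind] = [F, F, T, F]
r7 m[φ1→sprk] = [T, T, F, T]
r7 m[φ1→fog] = [T, F, T, T]
r7 m[φ2→fog] = [T, T, T, F]
r7 m[φ2→ice] = [T, T, F, F]
r7 m[φ3→sprk] = [T, T, T, F]
r7 m[φ3→cld] = [T, T, T, T]
r7 m[φ4→cld] = [F, F, T, F]
r7 m[φ5→ice] = [T, T, F, F]
r7 m[φ6→sprk] = [F, T, T, T]
r7 m[φ7→fog] = [F, T, T, F]
r7 m[sprk→φ0] = [F, T, F, F]
r7 m[sprk→φ1] = [F, T, T, F]
r7 m[sprk→φ3] = [F, T, F, T]
r7 m[sprk→φ6] = [T, T, F, F]
r7 m[wind→φ0] = [T, T, T, T]
r7 m[fog→φ1] = [F, T, T, F]
r7 m[fog→φ2] = [F, F, T, F]
r7 m[fog→φ7] = [T, F, T, F]
r7 m[cld→φ3] = [F, F, T, F]
r7 m[cld→φ4] = [T, T, T, T]
r7 m[ice→φ2] = [T, T, F, F]
r7 m[ice→φ5] = [T, T, T, T]
r8 m[φ0→sprk] = [T, T, T, T]
r8 m[φ0→wind] = [F, F, T, F]
r8 m[φ1→sprk] = [T, T, F, T]
r8 m[φ1→fog] = [T, F, T, T]
r8 m[φ2→fog] = [T, T, T, F]
r8 m[φ2→ice] = [T, T, F, F]
r8 m[φ3→sprk] = [T, T, T, F]
r8 m[φ3→cld] = [T, T, T, T]
r8 m[φ4→cld] = [F, F, T, F]
r8 m[φ5→ice] = [T, T, F, F]
r8 m[φ6→sprk] = [F, T, T, T]
r8 m[φ7→fog] = [F, T, T, F]
r8 m[sprk→φ0] = [F, T, F, F]
r8 m[sprk→φ1] = [F, T, T, F]
r8 m[sprk→φ3] = [F, T, F, T]
r8 m[sprk→φ6] = [T, T, F, F]
r8 m[wind→φ0] = [T, T, T, T]
r8 m[fog→φ1] = [F, T, T, F]
r8 m[fog→φ2] = [F, F, T, F]
r8 m[fog→φ7] = [T, F, T, F]
r8 m[cld→φ3] = [F, F, T, F]
r8 m[cld→φ4] = [T, T, T, T]
r8 m[ice→φ2] = [T, T, F, F]
r8 m[ice→φ5] = [T, T, F, F]
r9 m[φ0→sprk] = [T, T, T, T]
r9 m[φ0→wind] = [F, F, T, F]
r9 m[φ1→sprk] = [T, T, F, T]
r9 m[φ1→fog] = [T, F, T, T]
r9 m[φ2→fog] = [T, T, T, F]
r9 m[φ2→ice] = [T, T, F, F]
r9 m[φ3→sprk] = [T, T, T, F]
r9 m[φ3→cld] = [T, T, T, T]
r9 m[φ4→cld] = [F, F, T, F]
r9 m[φ5→ice] = [T, T, F, F]
r9 m[φ6→sprk] = [F, T, T, T]
r9 m[φ7→fog] = [F, T, T, F]
r9 m[sprk→φ0] = [F, T, F, F]
r9 m[sprk→φ1] = [F, T, T, F]
r9 m[sprk→φ3] = [F, T, F, T]
r9 m[sprk→φ6] = [T, T, F, F]
r9 m[wind→φ0] = [T, T, T, T]
r9 m[fog→φ1] = [F, T, T, F]
r9 m[fog→φ2] = [F, F, T, F]
r9 m[fog→φ7] = [T, F, T, F]
r9 m[cld→φ3] = [F, F, T, F]
r9 m[cld→φ4] = [T, T, T, T]
r9 m[ice→φ2] = [T, T, F, F]
r9 m[ice→φ5] = [T, T, F, F]
fixed point reached at round 9
b[sprk] = ⊗ incoming = [F, T, F, F]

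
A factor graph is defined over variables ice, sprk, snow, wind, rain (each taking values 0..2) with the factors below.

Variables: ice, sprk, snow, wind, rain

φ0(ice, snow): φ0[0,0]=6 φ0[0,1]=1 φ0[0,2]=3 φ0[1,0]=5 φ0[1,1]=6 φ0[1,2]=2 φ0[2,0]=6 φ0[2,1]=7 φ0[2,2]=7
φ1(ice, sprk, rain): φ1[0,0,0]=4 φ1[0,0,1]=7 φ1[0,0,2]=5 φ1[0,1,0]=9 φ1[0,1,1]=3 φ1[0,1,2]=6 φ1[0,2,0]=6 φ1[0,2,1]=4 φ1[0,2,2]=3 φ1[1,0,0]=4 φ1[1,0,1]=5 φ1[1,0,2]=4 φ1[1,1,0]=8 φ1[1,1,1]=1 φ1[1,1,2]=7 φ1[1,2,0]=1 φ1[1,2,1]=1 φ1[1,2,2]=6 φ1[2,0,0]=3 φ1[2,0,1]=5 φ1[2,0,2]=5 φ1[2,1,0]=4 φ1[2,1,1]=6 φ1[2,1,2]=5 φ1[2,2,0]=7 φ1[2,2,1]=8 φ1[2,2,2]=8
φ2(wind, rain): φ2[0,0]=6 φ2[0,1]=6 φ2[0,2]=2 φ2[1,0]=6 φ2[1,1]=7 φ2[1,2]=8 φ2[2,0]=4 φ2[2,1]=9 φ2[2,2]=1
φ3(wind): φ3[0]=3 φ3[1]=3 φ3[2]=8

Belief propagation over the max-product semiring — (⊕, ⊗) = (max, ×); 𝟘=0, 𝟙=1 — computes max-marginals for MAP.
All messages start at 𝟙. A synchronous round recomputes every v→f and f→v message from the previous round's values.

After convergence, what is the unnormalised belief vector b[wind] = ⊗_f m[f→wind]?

init: all messages = 𝟙 over 3 values
r1 m[φ0→ice] = [6, 6, 7]
r1 m[φ0→snow] = [6, 7, 7]
r1 m[φ1→ice] = [9, 8, 8]
r1 m[φ1→sprk] = [7, 9, 8]
r1 m[φ1→rain] = [9, 8, 8]
r1 m[φ2→wind] = [6, 8, 9]
r1 m[φ2→rain] = [6, 9, 8]
r1 m[φ3→wind] = [3, 3, 8]
r1 m[ice→φ0] = [1, 1, 1]
r1 m[ice→φ1] = [1, 1, 1]
r1 m[sprk→φ1] = [1, 1, 1]
r1 m[snow→φ0] = [1, 1, 1]
r1 m[wind→φ2] = [1, 1, 1]
r1 m[wind→φ3] = [1, 1, 1]
r1 m[rain→φ1] = [1, 1, 1]
r1 m[rain→φ2] = [1, 1, 1]
r2 m[φ0→ice] = [6, 6, 7]
r2 m[φ0→snow] = [6, 7, 7]
r2 m[φ1→ice] = [9, 8, 8]
r2 m[φ1→sprk] = [7, 9, 8]
r2 m[φ1→rain] = [9, 8, 8]
r2 m[φ2→wind] = [6, 8, 9]
r2 m[φ2→rain] = [6, 9, 8]
r2 m[φ3→wind] = [3, 3, 8]
r2 m[ice→φ0] = [9, 8, 8]
r2 m[ice→φ1] = [6, 6, 7]
r2 m[sprk→φ1] = [1, 1, 1]
r2 m[snow→φ0] = [1, 1, 1]
r2 m[wind→φ2] = [3, 3, 8]
r2 m[wind→φ3] = [6, 8, 9]
r2 m[rain→φ1] = [6, 9, 8]
r2 m[rain→φ2] = [9, 8, 8]
r3 m[φ0→ice] = [6, 6, 7]
r3 m[φ0→snow] = [54, 56, 56]
r3 m[φ1→ice] = [63, 56, 72]
r3 m[φ1→sprk] = [378, 378, 504]
r3 m[φ1→rain] = [54, 56, 56]
r3 m[φ2→wind] = [54, 64, 72]
r3 m[φ2→rain] = [32, 72, 24]
r3 m[φ3→wind] = [3, 3, 8]
r3 m[ice→φ0] = [9, 8, 8]
r3 m[ice→φ1] = [6, 6, 7]
r3 m[sprk→φ1] = [1, 1, 1]
r3 m[snow→φ0] = [1, 1, 1]
r3 m[wind→φ2] = [3, 3, 8]
r3 m[wind→φ3] = [6, 8, 9]
r3 m[rain→φ1] = [6, 9, 8]
r3 m[rain→φ2] = [9, 8, 8]
r4 m[φ0→ice] = [6, 6, 7]
r4 m[φ0→snow] = [54, 56, 56]
r4 m[φ1→ice] = [63, 56, 72]
r4 m[φ1→sprk] = [378, 378, 504]
r4 m[φ1→rain] = [54, 56, 56]
r4 m[φ2→wind] = [54, 64, 72]
r4 m[φ2→rain] = [32, 72, 24]
r4 m[φ3→wind] = [3, 3, 8]
r4 m[ice→φ0] = [63, 56, 72]
r4 m[ice→φ1] = [6, 6, 7]
r4 m[sprk→φ1] = [1, 1, 1]
r4 m[snow→φ0] = [1, 1, 1]
r4 m[wind→φ2] = [3, 3, 8]
r4 m[wind→φ3] = [54, 64, 72]
r4 m[rain→φ1] = [32, 72, 24]
r4 m[rain→φ2] = [54, 56, 56]
r5 m[φ0→ice] = [6, 6, 7]
r5 m[φ0→snow] = [432, 504, 504]
r5 m[φ1→ice] = [504, 360, 576]
r5 m[φ1→sprk] = [3024, 3024, 4032]
r5 m[φ1→rain] = [54, 56, 56]
r5 m[φ2→wind] = [336, 448, 504]
r5 m[φ2→rain] = [32, 72, 24]
r5 m[φ3→wind] = [3, 3, 8]
r5 m[ice→φ0] = [63, 56, 72]
r5 m[ice→φ1] = [6, 6, 7]
r5 m[sprk→φ1] = [1, 1, 1]
r5 m[snow→φ0] = [1, 1, 1]
r5 m[wind→φ2] = [3, 3, 8]
r5 m[wind→φ3] = [54, 64, 72]
r5 m[rain→φ1] = [32, 72, 24]
r5 m[rain→φ2] = [54, 56, 56]
r6 m[φ0→ice] = [6, 6, 7]
r6 m[φ0→snow] = [432, 504, 504]
r6 m[φ1→ice] = [504, 360, 576]
r6 m[φ1→sprk] = [3024, 3024, 4032]
r6 m[φ1→rain] = [54, 56, 56]
r6 m[φ2→wind] = [336, 448, 504]
r6 m[φ2→rain] = [32, 72, 24]
r6 m[φ3→wind] = [3, 3, 8]
r6 m[ice→φ0] = [504, 360, 576]
r6 m[ice→φ1] = [6, 6, 7]
r6 m[sprk→φ1] = [1, 1, 1]
r6 m[snow→φ0] = [1, 1, 1]
r6 m[wind→φ2] = [3, 3, 8]
r6 m[wind→φ3] = [336, 448, 504]
r6 m[rain→φ1] = [32, 72, 24]
r6 m[rain→φ2] = [54, 56, 56]
r7 m[φ0→ice] = [6, 6, 7]
r7 m[φ0→snow] = [3456, 4032, 4032]
r7 m[φ1→ice] = [504, 360, 576]
r7 m[φ1→sprk] = [3024, 3024, 4032]
r7 m[φ1→rain] = [54, 56, 56]
r7 m[φ2→wind] = [336, 448, 504]
r7 m[φ2→rain] = [32, 72, 24]
r7 m[φ3→wind] = [3, 3, 8]
r7 m[ice→φ0] = [504, 360, 576]
r7 m[ice→φ1] = [6, 6, 7]
r7 m[sprk→φ1] = [1, 1, 1]
r7 m[snow→φ0] = [1, 1, 1]
r7 m[wind→φ2] = [3, 3, 8]
r7 m[wind→φ3] = [336, 448, 504]
r7 m[rain→φ1] = [32, 72, 24]
r7 m[rain→φ2] = [54, 56, 56]
r8 m[φ0→ice] = [6, 6, 7]
r8 m[φ0→snow] = [3456, 4032, 4032]
r8 m[φ1→ice] = [504, 360, 576]
r8 m[φ1→sprk] = [3024, 3024, 4032]
r8 m[φ1→rain] = [54, 56, 56]
r8 m[φ2→wind] = [336, 448, 504]
r8 m[φ2→rain] = [32, 72, 24]
r8 m[φ3→wind] = [3, 3, 8]
r8 m[ice→φ0] = [504, 360, 576]
r8 m[ice→φ1] = [6, 6, 7]
r8 m[sprk→φ1] = [1, 1, 1]
r8 m[snow→φ0] = [1, 1, 1]
r8 m[wind→φ2] = [3, 3, 8]
r8 m[wind→φ3] = [336, 448, 504]
r8 m[rain→φ1] = [32, 72, 24]
r8 m[rain→φ2] = [54, 56, 56]
fixed point reached at round 8
b[wind] = ⊗ incoming = [1008, 1344, 4032]

b[wind] = [1008, 1344, 4032]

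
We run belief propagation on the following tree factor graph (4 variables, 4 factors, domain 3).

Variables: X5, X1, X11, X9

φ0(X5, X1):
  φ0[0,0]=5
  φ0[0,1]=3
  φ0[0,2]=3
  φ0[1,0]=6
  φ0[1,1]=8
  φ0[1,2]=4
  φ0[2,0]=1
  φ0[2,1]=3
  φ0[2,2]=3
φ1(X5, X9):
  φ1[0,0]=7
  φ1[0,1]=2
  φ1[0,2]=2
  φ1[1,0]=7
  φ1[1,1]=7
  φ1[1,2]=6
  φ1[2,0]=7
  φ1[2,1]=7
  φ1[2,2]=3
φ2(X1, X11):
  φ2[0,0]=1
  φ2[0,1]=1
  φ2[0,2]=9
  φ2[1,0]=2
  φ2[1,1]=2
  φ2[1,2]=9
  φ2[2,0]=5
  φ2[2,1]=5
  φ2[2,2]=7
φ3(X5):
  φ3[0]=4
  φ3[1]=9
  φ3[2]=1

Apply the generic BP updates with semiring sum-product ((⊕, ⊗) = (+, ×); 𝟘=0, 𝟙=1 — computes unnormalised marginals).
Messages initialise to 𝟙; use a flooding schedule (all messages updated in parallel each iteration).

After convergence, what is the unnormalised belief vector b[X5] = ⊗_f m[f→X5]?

init: all messages = 𝟙 over 3 values
r1 m[φ0→X5] = [11, 18, 7]
r1 m[φ0→X1] = [12, 14, 10]
r1 m[φ1→X5] = [11, 20, 17]
r1 m[φ1→X9] = [21, 16, 11]
r1 m[φ2→X1] = [11, 13, 17]
r1 m[φ2→X11] = [8, 8, 25]
r1 m[φ3→X5] = [4, 9, 1]
r1 m[X5→φ0] = [1, 1, 1]
r1 m[X5→φ1] = [1, 1, 1]
r1 m[X5→φ3] = [1, 1, 1]
r1 m[X1→φ0] = [1, 1, 1]
r1 m[X1→φ2] = [1, 1, 1]
r1 m[X11→φ2] = [1, 1, 1]
r1 m[X9→φ1] = [1, 1, 1]
r2 m[φ0→X5] = [11, 18, 7]
r2 m[φ0→X1] = [12, 14, 10]
r2 m[φ1→X5] = [11, 20, 17]
r2 m[φ1→X9] = [21, 16, 11]
r2 m[φ2→X1] = [11, 13, 17]
r2 m[φ2→X11] = [8, 8, 25]
r2 m[φ3→X5] = [4, 9, 1]
r2 m[X5→φ0] = [44, 180, 17]
r2 m[X5→φ1] = [44, 162, 7]
r2 m[X5→φ3] = [121, 360, 119]
r2 m[X1→φ0] = [11, 13, 17]
r2 m[X1→φ2] = [12, 14, 10]
r2 m[X11→φ2] = [1, 1, 1]
r2 m[X9→φ1] = [1, 1, 1]
r3 m[φ0→X5] = [145, 238, 101]
r3 m[φ0→X1] = [1317, 1623, 903]
r3 m[φ1→X5] = [11, 20, 17]
r3 m[φ1→X9] = [1491, 1271, 1081]
r3 m[φ2→X1] = [11, 13, 17]
r3 m[φ2→X11] = [90, 90, 304]
r3 m[φ3→X5] = [4, 9, 1]
r3 m[X5→φ0] = [44, 180, 17]
r3 m[X5→φ1] = [44, 162, 7]
r3 m[X5→φ3] = [121, 360, 119]
r3 m[X1→φ0] = [11, 13, 17]
r3 m[X1→φ2] = [12, 14, 10]
r3 m[X11→φ2] = [1, 1, 1]
r3 m[X9→φ1] = [1, 1, 1]
r4 m[φ0→X5] = [145, 238, 101]
r4 m[φ0→X1] = [1317, 1623, 903]
r4 m[φ1→X5] = [11, 20, 17]
r4 m[φ1→X9] = [1491, 1271, 1081]
r4 m[φ2→X1] = [11, 13, 17]
r4 m[φ2→X11] = [90, 90, 304]
r4 m[φ3→X5] = [4, 9, 1]
r4 m[X5→φ0] = [44, 180, 17]
r4 m[X5→φ1] = [580, 2142, 101]
r4 m[X5→φ3] = [1595, 4760, 1717]
r4 m[X1→φ0] = [11, 13, 17]
r4 m[X1→φ2] = [1317, 1623, 903]
r4 m[X11→φ2] = [1, 1, 1]
r4 m[X9→φ1] = [1, 1, 1]
r5 m[φ0→X5] = [145, 238, 101]
r5 m[φ0→X1] = [1317, 1623, 903]
r5 m[φ1→X5] = [11, 20, 17]
r5 m[φ1→X9] = [19761, 16861, 14315]
r5 m[φ2→X1] = [11, 13, 17]
r5 m[φ2→X11] = [9078, 9078, 32781]
r5 m[φ3→X5] = [4, 9, 1]
r5 m[X5→φ0] = [44, 180, 17]
r5 m[X5→φ1] = [580, 2142, 101]
r5 m[X5→φ3] = [1595, 4760, 1717]
r5 m[X1→φ0] = [11, 13, 17]
r5 m[X1→φ2] = [1317, 1623, 903]
r5 m[X11→φ2] = [1, 1, 1]
r5 m[X9→φ1] = [1, 1, 1]
r6 m[φ0→X5] = [145, 238, 101]
r6 m[φ0→X1] = [1317, 1623, 903]
r6 m[φ1→X5] = [11, 20, 17]
r6 m[φ1→X9] = [19761, 16861, 14315]
r6 m[φ2→X1] = [11, 13, 17]
r6 m[φ2→X11] = [9078, 9078, 32781]
r6 m[φ3→X5] = [4, 9, 1]
r6 m[X5→φ0] = [44, 180, 17]
r6 m[X5→φ1] = [580, 2142, 101]
r6 m[X5→φ3] = [1595, 4760, 1717]
r6 m[X1→φ0] = [11, 13, 17]
r6 m[X1→φ2] = [1317, 1623, 903]
r6 m[X11→φ2] = [1, 1, 1]
r6 m[X9→φ1] = [1, 1, 1]
fixed point reached at round 6
b[X5] = ⊗ incoming = [6380, 42840, 1717]

b[X5] = [6380, 42840, 1717]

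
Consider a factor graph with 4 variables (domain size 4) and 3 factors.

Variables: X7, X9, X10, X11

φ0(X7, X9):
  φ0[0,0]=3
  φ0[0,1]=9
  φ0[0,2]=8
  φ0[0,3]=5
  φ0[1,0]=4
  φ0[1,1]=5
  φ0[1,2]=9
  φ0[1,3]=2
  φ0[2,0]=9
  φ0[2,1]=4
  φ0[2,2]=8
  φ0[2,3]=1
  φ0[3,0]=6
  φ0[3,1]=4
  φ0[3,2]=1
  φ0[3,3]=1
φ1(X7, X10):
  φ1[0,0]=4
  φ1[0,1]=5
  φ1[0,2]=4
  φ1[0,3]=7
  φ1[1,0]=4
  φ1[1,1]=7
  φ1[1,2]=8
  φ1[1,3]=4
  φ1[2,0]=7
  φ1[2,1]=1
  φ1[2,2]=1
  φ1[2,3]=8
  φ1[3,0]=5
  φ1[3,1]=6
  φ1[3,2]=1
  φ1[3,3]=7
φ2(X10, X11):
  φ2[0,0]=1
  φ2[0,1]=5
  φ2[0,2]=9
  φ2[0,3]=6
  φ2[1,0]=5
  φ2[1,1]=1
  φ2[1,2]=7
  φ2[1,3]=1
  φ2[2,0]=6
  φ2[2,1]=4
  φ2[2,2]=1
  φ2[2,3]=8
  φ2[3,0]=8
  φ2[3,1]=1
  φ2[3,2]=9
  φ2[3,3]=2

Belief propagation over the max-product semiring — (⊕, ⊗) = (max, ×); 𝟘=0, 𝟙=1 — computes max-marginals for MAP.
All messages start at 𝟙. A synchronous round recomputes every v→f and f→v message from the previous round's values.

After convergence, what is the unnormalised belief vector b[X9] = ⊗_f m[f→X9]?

b[X9] = [648, 567, 576, 315]

init: all messages = 𝟙 over 4 values
r1 m[φ0→X7] = [9, 9, 9, 6]
r1 m[φ0→X9] = [9, 9, 9, 5]
r1 m[φ1→X7] = [7, 8, 8, 7]
r1 m[φ1→X10] = [7, 7, 8, 8]
r1 m[φ2→X10] = [9, 7, 8, 9]
r1 m[φ2→X11] = [8, 5, 9, 8]
r1 m[X7→φ0] = [1, 1, 1, 1]
r1 m[X7→φ1] = [1, 1, 1, 1]
r1 m[X9→φ0] = [1, 1, 1, 1]
r1 m[X10→φ1] = [1, 1, 1, 1]
r1 m[X10→φ2] = [1, 1, 1, 1]
r1 m[X11→φ2] = [1, 1, 1, 1]
r2 m[φ0→X7] = [9, 9, 9, 6]
r2 m[φ0→X9] = [9, 9, 9, 5]
r2 m[φ1→X7] = [7, 8, 8, 7]
r2 m[φ1→X10] = [7, 7, 8, 8]
r2 m[φ2→X10] = [9, 7, 8, 9]
r2 m[φ2→X11] = [8, 5, 9, 8]
r2 m[X7→φ0] = [7, 8, 8, 7]
r2 m[X7→φ1] = [9, 9, 9, 6]
r2 m[X9→φ0] = [1, 1, 1, 1]
r2 m[X10→φ1] = [9, 7, 8, 9]
r2 m[X10→φ2] = [7, 7, 8, 8]
r2 m[X11→φ2] = [1, 1, 1, 1]
r3 m[φ0→X7] = [9, 9, 9, 6]
r3 m[φ0→X9] = [72, 63, 72, 35]
r3 m[φ1→X7] = [63, 64, 72, 63]
r3 m[φ1→X10] = [63, 63, 72, 72]
r3 m[φ2→X10] = [9, 7, 8, 9]
r3 m[φ2→X11] = [64, 35, 72, 64]
r3 m[X7→φ0] = [7, 8, 8, 7]
r3 m[X7→φ1] = [9, 9, 9, 6]
r3 m[X9→φ0] = [1, 1, 1, 1]
r3 m[X10→φ1] = [9, 7, 8, 9]
r3 m[X10→φ2] = [7, 7, 8, 8]
r3 m[X11→φ2] = [1, 1, 1, 1]
r4 m[φ0→X7] = [9, 9, 9, 6]
r4 m[φ0→X9] = [72, 63, 72, 35]
r4 m[φ1→X7] = [63, 64, 72, 63]
r4 m[φ1→X10] = [63, 63, 72, 72]
r4 m[φ2→X10] = [9, 7, 8, 9]
r4 m[φ2→X11] = [64, 35, 72, 64]
r4 m[X7→φ0] = [63, 64, 72, 63]
r4 m[X7→φ1] = [9, 9, 9, 6]
r4 m[X9→φ0] = [1, 1, 1, 1]
r4 m[X10→φ1] = [9, 7, 8, 9]
r4 m[X10→φ2] = [63, 63, 72, 72]
r4 m[X11→φ2] = [1, 1, 1, 1]
r5 m[φ0→X7] = [9, 9, 9, 6]
r5 m[φ0→X9] = [648, 567, 576, 315]
r5 m[φ1→X7] = [63, 64, 72, 63]
r5 m[φ1→X10] = [63, 63, 72, 72]
r5 m[φ2→X10] = [9, 7, 8, 9]
r5 m[φ2→X11] = [576, 315, 648, 576]
r5 m[X7→φ0] = [63, 64, 72, 63]
r5 m[X7→φ1] = [9, 9, 9, 6]
r5 m[X9→φ0] = [1, 1, 1, 1]
r5 m[X10→φ1] = [9, 7, 8, 9]
r5 m[X10→φ2] = [63, 63, 72, 72]
r5 m[X11→φ2] = [1, 1, 1, 1]
r6 m[φ0→X7] = [9, 9, 9, 6]
r6 m[φ0→X9] = [648, 567, 576, 315]
r6 m[φ1→X7] = [63, 64, 72, 63]
r6 m[φ1→X10] = [63, 63, 72, 72]
r6 m[φ2→X10] = [9, 7, 8, 9]
r6 m[φ2→X11] = [576, 315, 648, 576]
r6 m[X7→φ0] = [63, 64, 72, 63]
r6 m[X7→φ1] = [9, 9, 9, 6]
r6 m[X9→φ0] = [1, 1, 1, 1]
r6 m[X10→φ1] = [9, 7, 8, 9]
r6 m[X10→φ2] = [63, 63, 72, 72]
r6 m[X11→φ2] = [1, 1, 1, 1]
fixed point reached at round 6
b[X9] = ⊗ incoming = [648, 567, 576, 315]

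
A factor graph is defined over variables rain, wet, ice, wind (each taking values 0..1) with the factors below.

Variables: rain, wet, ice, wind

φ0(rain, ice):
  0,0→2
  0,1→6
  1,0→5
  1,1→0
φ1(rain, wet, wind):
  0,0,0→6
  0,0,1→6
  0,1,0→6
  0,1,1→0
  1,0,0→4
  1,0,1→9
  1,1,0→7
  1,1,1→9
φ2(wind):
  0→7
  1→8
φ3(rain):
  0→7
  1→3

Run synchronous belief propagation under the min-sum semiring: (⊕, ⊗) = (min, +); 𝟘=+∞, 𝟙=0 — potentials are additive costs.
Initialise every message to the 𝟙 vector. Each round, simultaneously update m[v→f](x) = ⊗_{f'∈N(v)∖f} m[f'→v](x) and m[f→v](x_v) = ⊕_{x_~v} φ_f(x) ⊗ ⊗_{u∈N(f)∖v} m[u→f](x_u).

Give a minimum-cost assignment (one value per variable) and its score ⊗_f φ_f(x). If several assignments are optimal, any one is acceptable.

init: all messages = 𝟙 over 2 values
r1 m[φ0→rain] = [2, 0]
r1 m[φ0→ice] = [2, 0]
r1 m[φ1→rain] = [0, 4]
r1 m[φ1→wet] = [4, 0]
r1 m[φ1→wind] = [4, 0]
r1 m[φ2→wind] = [7, 8]
r1 m[φ3→rain] = [7, 3]
r1 m[rain→φ0] = [0, 0]
r1 m[rain→φ1] = [0, 0]
r1 m[rain→φ3] = [0, 0]
r1 m[wet→φ1] = [0, 0]
r1 m[ice→φ0] = [0, 0]
r1 m[wind→φ1] = [0, 0]
r1 m[wind→φ2] = [0, 0]
r2 m[φ0→rain] = [2, 0]
r2 m[φ0→ice] = [2, 0]
r2 m[φ1→rain] = [0, 4]
r2 m[φ1→wet] = [4, 0]
r2 m[φ1→wind] = [4, 0]
r2 m[φ2→wind] = [7, 8]
r2 m[φ3→rain] = [7, 3]
r2 m[rain→φ0] = [7, 7]
r2 m[rain→φ1] = [9, 3]
r2 m[rain→φ3] = [2, 4]
r2 m[wet→φ1] = [0, 0]
r2 m[ice→φ0] = [0, 0]
r2 m[wind→φ1] = [7, 8]
r2 m[wind→φ2] = [4, 0]
r3 m[φ0→rain] = [2, 0]
r3 m[φ0→ice] = [9, 7]
r3 m[φ1→rain] = [8, 11]
r3 m[φ1→wet] = [14, 17]
r3 m[φ1→wind] = [7, 9]
r3 m[φ2→wind] = [7, 8]
r3 m[φ3→rain] = [7, 3]
r3 m[rain→φ0] = [7, 7]
r3 m[rain→φ1] = [9, 3]
r3 m[rain→φ3] = [2, 4]
r3 m[wet→φ1] = [0, 0]
r3 m[ice→φ0] = [0, 0]
r3 m[wind→φ1] = [7, 8]
r3 m[wind→φ2] = [4, 0]
r4 m[φ0→rain] = [2, 0]
r4 m[φ0→ice] = [9, 7]
r4 m[φ1→rain] = [8, 11]
r4 m[φ1→wet] = [14, 17]
r4 m[φ1→wind] = [7, 9]
r4 m[φ2→wind] = [7, 8]
r4 m[φ3→rain] = [7, 3]
r4 m[rain→φ0] = [15, 14]
r4 m[rain→φ1] = [9, 3]
r4 m[rain→φ3] = [10, 11]
r4 m[wet→φ1] = [0, 0]
r4 m[ice→φ0] = [0, 0]
r4 m[wind→φ1] = [7, 8]
r4 m[wind→φ2] = [7, 9]
r5 m[φ0→rain] = [2, 0]
r5 m[φ0→ice] = [17, 14]
r5 m[φ1→rain] = [8, 11]
r5 m[φ1→wet] = [14, 17]
r5 m[φ1→wind] = [7, 9]
r5 m[φ2→wind] = [7, 8]
r5 m[φ3→rain] = [7, 3]
r5 m[rain→φ0] = [15, 14]
r5 m[rain→φ1] = [9, 3]
r5 m[rain→φ3] = [10, 11]
r5 m[wet→φ1] = [0, 0]
r5 m[ice→φ0] = [0, 0]
r5 m[wind→φ1] = [7, 8]
r5 m[wind→φ2] = [7, 9]
r6 m[φ0→rain] = [2, 0]
r6 m[φ0→ice] = [17, 14]
r6 m[φ1→rain] = [8, 11]
r6 m[φ1→wet] = [14, 17]
r6 m[φ1→wind] = [7, 9]
r6 m[φ2→wind] = [7, 8]
r6 m[φ3→rain] = [7, 3]
r6 m[rain→φ0] = [15, 14]
r6 m[rain→φ1] = [9, 3]
r6 m[rain→φ3] = [10, 11]
r6 m[wet→φ1] = [0, 0]
r6 m[ice→φ0] = [0, 0]
r6 m[wind→φ1] = [7, 8]
r6 m[wind→φ2] = [7, 9]
fixed point reached at round 6
traceback from rain: (rain=1, wet=0, ice=1, wind=0), score=14

assignment: (rain=1, wet=0, ice=1, wind=0); score = 14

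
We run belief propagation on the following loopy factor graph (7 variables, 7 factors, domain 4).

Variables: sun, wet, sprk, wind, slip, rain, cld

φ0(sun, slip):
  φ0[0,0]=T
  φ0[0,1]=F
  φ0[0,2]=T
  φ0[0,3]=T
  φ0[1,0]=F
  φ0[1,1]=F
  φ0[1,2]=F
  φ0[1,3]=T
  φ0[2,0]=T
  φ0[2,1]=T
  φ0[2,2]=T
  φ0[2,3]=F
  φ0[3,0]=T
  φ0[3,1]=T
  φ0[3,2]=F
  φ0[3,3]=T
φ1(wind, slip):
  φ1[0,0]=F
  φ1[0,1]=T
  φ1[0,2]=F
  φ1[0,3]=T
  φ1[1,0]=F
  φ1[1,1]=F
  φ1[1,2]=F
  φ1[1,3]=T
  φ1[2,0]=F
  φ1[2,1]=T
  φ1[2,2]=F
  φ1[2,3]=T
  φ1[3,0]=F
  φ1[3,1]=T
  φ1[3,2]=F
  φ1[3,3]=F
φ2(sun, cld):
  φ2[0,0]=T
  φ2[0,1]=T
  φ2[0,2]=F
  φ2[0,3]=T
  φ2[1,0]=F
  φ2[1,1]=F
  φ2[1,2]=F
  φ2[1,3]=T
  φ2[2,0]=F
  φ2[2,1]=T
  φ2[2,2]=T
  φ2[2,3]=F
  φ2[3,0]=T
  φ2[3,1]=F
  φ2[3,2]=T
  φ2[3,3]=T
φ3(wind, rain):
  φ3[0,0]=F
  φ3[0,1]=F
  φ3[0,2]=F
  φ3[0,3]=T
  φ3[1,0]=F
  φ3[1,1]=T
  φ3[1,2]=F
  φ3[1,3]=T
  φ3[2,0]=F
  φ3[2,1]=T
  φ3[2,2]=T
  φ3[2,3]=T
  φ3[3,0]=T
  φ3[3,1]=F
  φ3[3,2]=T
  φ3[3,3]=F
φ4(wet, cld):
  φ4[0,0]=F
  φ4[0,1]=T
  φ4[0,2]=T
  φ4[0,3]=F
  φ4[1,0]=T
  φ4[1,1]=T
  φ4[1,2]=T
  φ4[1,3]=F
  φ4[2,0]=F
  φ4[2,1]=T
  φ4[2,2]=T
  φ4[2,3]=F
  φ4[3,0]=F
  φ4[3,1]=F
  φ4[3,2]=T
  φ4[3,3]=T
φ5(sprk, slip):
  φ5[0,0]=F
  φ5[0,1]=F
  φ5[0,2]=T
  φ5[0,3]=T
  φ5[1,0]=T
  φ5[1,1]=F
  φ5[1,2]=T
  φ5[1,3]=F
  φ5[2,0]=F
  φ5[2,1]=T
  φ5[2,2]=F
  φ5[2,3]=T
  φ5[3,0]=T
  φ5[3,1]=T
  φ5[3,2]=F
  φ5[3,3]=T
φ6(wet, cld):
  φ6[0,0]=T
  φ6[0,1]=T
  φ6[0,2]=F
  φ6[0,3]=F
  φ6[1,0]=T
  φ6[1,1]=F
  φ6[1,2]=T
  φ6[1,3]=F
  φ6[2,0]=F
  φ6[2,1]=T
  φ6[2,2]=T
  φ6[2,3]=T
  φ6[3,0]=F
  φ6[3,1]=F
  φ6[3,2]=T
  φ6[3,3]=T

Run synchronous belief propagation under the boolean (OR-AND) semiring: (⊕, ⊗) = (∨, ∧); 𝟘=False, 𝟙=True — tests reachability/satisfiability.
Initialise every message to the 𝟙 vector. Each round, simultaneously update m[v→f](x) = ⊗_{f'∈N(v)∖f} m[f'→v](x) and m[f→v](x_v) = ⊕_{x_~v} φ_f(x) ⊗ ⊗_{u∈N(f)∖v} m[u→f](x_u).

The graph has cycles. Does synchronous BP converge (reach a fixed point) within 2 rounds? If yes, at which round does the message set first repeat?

NOT CONVERGED within 2 rounds

init: all messages = 𝟙 over 4 values
r1 m[φ0→sun] = [T, T, T, T]
r1 m[φ0→slip] = [T, T, T, T]
r1 m[φ1→wind] = [T, T, T, T]
r1 m[φ1→slip] = [F, T, F, T]
r1 m[φ2→sun] = [T, T, T, T]
r1 m[φ2→cld] = [T, T, T, T]
r1 m[φ3→wind] = [T, T, T, T]
r1 m[φ3→rain] = [T, T, T, T]
r1 m[φ4→wet] = [T, T, T, T]
r1 m[φ4→cld] = [T, T, T, T]
r1 m[φ5→sprk] = [T, T, T, T]
r1 m[φ5→slip] = [T, T, T, T]
r1 m[φ6→wet] = [T, T, T, T]
r1 m[φ6→cld] = [T, T, T, T]
r1 m[sun→φ0] = [T, T, T, T]
r1 m[sun→φ2] = [T, T, T, T]
r1 m[wet→φ4] = [T, T, T, T]
r1 m[wet→φ6] = [T, T, T, T]
r1 m[sprk→φ5] = [T, T, T, T]
r1 m[wind→φ1] = [T, T, T, T]
r1 m[wind→φ3] = [T, T, T, T]
r1 m[slip→φ0] = [T, T, T, T]
r1 m[slip→φ1] = [T, T, T, T]
r1 m[slip→φ5] = [T, T, T, T]
r1 m[rain→φ3] = [T, T, T, T]
r1 m[cld→φ2] = [T, T, T, T]
r1 m[cld→φ4] = [T, T, T, T]
r1 m[cld→φ6] = [T, T, T, T]
r2 m[φ0→sun] = [T, T, T, T]
r2 m[φ0→slip] = [T, T, T, T]
r2 m[φ1→wind] = [T, T, T, T]
r2 m[φ1→slip] = [F, T, F, T]
r2 m[φ2→sun] = [T, T, T, T]
r2 m[φ2→cld] = [T, T, T, T]
r2 m[φ3→wind] = [T, T, T, T]
r2 m[φ3→rain] = [T, T, T, T]
r2 m[φ4→wet] = [T, T, T, T]
r2 m[φ4→cld] = [T, T, T, T]
r2 m[φ5→sprk] = [T, T, T, T]
r2 m[φ5→slip] = [T, T, T, T]
r2 m[φ6→wet] = [T, T, T, T]
r2 m[φ6→cld] = [T, T, T, T]
r2 m[sun→φ0] = [T, T, T, T]
r2 m[sun→φ2] = [T, T, T, T]
r2 m[wet→φ4] = [T, T, T, T]
r2 m[wet→φ6] = [T, T, T, T]
r2 m[sprk→φ5] = [T, T, T, T]
r2 m[wind→φ1] = [T, T, T, T]
r2 m[wind→φ3] = [T, T, T, T]
r2 m[slip→φ0] = [F, T, F, T]
r2 m[slip→φ1] = [T, T, T, T]
r2 m[slip→φ5] = [F, T, F, T]
r2 m[rain→φ3] = [T, T, T, T]
r2 m[cld→φ2] = [T, T, T, T]
r2 m[cld→φ4] = [T, T, T, T]
r2 m[cld→φ6] = [T, T, T, T]
no fixed point within 2 rounds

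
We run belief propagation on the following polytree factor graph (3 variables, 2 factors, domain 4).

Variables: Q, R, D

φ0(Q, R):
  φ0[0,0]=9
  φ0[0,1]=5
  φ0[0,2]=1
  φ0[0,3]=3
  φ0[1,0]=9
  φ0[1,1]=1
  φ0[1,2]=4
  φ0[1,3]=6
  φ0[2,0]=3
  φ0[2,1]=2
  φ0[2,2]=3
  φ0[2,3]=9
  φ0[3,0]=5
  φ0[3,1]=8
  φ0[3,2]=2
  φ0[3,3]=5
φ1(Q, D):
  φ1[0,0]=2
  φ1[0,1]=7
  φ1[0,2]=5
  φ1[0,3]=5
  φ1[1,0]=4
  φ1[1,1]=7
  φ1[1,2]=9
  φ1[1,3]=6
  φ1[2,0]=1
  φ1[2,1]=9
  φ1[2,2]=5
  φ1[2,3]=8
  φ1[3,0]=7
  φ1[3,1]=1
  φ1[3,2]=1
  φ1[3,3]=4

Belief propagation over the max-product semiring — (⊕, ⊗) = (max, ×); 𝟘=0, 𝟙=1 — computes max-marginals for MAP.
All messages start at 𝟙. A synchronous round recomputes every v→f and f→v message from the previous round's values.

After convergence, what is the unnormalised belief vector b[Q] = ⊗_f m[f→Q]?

init: all messages = 𝟙 over 4 values
r1 m[φ0→Q] = [9, 9, 9, 8]
r1 m[φ0→R] = [9, 8, 4, 9]
r1 m[φ1→Q] = [7, 9, 9, 7]
r1 m[φ1→D] = [7, 9, 9, 8]
r1 m[Q→φ0] = [1, 1, 1, 1]
r1 m[Q→φ1] = [1, 1, 1, 1]
r1 m[R→φ0] = [1, 1, 1, 1]
r1 m[D→φ1] = [1, 1, 1, 1]
r2 m[φ0→Q] = [9, 9, 9, 8]
r2 m[φ0→R] = [9, 8, 4, 9]
r2 m[φ1→Q] = [7, 9, 9, 7]
r2 m[φ1→D] = [7, 9, 9, 8]
r2 m[Q→φ0] = [7, 9, 9, 7]
r2 m[Q→φ1] = [9, 9, 9, 8]
r2 m[R→φ0] = [1, 1, 1, 1]
r2 m[D→φ1] = [1, 1, 1, 1]
r3 m[φ0→Q] = [9, 9, 9, 8]
r3 m[φ0→R] = [81, 56, 36, 81]
r3 m[φ1→Q] = [7, 9, 9, 7]
r3 m[φ1→D] = [56, 81, 81, 72]
r3 m[Q→φ0] = [7, 9, 9, 7]
r3 m[Q→φ1] = [9, 9, 9, 8]
r3 m[R→φ0] = [1, 1, 1, 1]
r3 m[D→φ1] = [1, 1, 1, 1]
r4 m[φ0→Q] = [9, 9, 9, 8]
r4 m[φ0→R] = [81, 56, 36, 81]
r4 m[φ1→Q] = [7, 9, 9, 7]
r4 m[φ1→D] = [56, 81, 81, 72]
r4 m[Q→φ0] = [7, 9, 9, 7]
r4 m[Q→φ1] = [9, 9, 9, 8]
r4 m[R→φ0] = [1, 1, 1, 1]
r4 m[D→φ1] = [1, 1, 1, 1]
fixed point reached at round 4
b[Q] = ⊗ incoming = [63, 81, 81, 56]

b[Q] = [63, 81, 81, 56]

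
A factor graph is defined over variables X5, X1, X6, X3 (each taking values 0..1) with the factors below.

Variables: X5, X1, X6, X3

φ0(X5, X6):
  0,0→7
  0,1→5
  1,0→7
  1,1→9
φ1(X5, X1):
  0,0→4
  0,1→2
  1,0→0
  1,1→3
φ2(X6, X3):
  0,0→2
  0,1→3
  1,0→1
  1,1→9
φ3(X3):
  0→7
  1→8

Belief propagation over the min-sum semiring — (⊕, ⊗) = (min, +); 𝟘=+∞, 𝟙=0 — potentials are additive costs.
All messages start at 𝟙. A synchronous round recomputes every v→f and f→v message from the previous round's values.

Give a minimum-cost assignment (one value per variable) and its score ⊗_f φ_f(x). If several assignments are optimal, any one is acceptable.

init: all messages = 𝟙 over 2 values
r1 m[φ0→X5] = [5, 7]
r1 m[φ0→X6] = [7, 5]
r1 m[φ1→X5] = [2, 0]
r1 m[φ1→X1] = [0, 2]
r1 m[φ2→X6] = [2, 1]
r1 m[φ2→X3] = [1, 3]
r1 m[φ3→X3] = [7, 8]
r1 m[X5→φ0] = [0, 0]
r1 m[X5→φ1] = [0, 0]
r1 m[X1→φ1] = [0, 0]
r1 m[X6→φ0] = [0, 0]
r1 m[X6→φ2] = [0, 0]
r1 m[X3→φ2] = [0, 0]
r1 m[X3→φ3] = [0, 0]
r2 m[φ0→X5] = [5, 7]
r2 m[φ0→X6] = [7, 5]
r2 m[φ1→X5] = [2, 0]
r2 m[φ1→X1] = [0, 2]
r2 m[φ2→X6] = [2, 1]
r2 m[φ2→X3] = [1, 3]
r2 m[φ3→X3] = [7, 8]
r2 m[X5→φ0] = [2, 0]
r2 m[X5→φ1] = [5, 7]
r2 m[X1→φ1] = [0, 0]
r2 m[X6→φ0] = [2, 1]
r2 m[X6→φ2] = [7, 5]
r2 m[X3→φ2] = [7, 8]
r2 m[X3→φ3] = [1, 3]
r3 m[φ0→X5] = [6, 9]
r3 m[φ0→X6] = [7, 7]
r3 m[φ1→X5] = [2, 0]
r3 m[φ1→X1] = [7, 7]
r3 m[φ2→X6] = [9, 8]
r3 m[φ2→X3] = [6, 10]
r3 m[φ3→X3] = [7, 8]
r3 m[X5→φ0] = [2, 0]
r3 m[X5→φ1] = [5, 7]
r3 m[X1→φ1] = [0, 0]
r3 m[X6→φ0] = [2, 1]
r3 m[X6→φ2] = [7, 5]
r3 m[X3→φ2] = [7, 8]
r3 m[X3→φ3] = [1, 3]
r4 m[φ0→X5] = [6, 9]
r4 m[φ0→X6] = [7, 7]
r4 m[φ1→X5] = [2, 0]
r4 m[φ1→X1] = [7, 7]
r4 m[φ2→X6] = [9, 8]
r4 m[φ2→X3] = [6, 10]
r4 m[φ3→X3] = [7, 8]
r4 m[X5→φ0] = [2, 0]
r4 m[X5→φ1] = [6, 9]
r4 m[X1→φ1] = [0, 0]
r4 m[X6→φ0] = [9, 8]
r4 m[X6→φ2] = [7, 7]
r4 m[X3→φ2] = [7, 8]
r4 m[X3→φ3] = [6, 10]
r5 m[φ0→X5] = [13, 16]
r5 m[φ0→X6] = [7, 7]
r5 m[φ1→X5] = [2, 0]
r5 m[φ1→X1] = [9, 8]
r5 m[φ2→X6] = [9, 8]
r5 m[φ2→X3] = [8, 10]
r5 m[φ3→X3] = [7, 8]
r5 m[X5→φ0] = [2, 0]
r5 m[X5→φ1] = [6, 9]
r5 m[X1→φ1] = [0, 0]
r5 m[X6→φ0] = [9, 8]
r5 m[X6→φ2] = [7, 7]
r5 m[X3→φ2] = [7, 8]
r5 m[X3→φ3] = [6, 10]
r6 m[φ0→X5] = [13, 16]
r6 m[φ0→X6] = [7, 7]
r6 m[φ1→X5] = [2, 0]
r6 m[φ1→X1] = [9, 8]
r6 m[φ2→X6] = [9, 8]
r6 m[φ2→X3] = [8, 10]
r6 m[φ3→X3] = [7, 8]
r6 m[X5→φ0] = [2, 0]
r6 m[X5→φ1] = [13, 16]
r6 m[X1→φ1] = [0, 0]
r6 m[X6→φ0] = [9, 8]
r6 m[X6→φ2] = [7, 7]
r6 m[X3→φ2] = [7, 8]
r6 m[X3→φ3] = [8, 10]
r7 m[φ0→X5] = [13, 16]
r7 m[φ0→X6] = [7, 7]
r7 m[φ1→X5] = [2, 0]
r7 m[φ1→X1] = [16, 15]
r7 m[φ2→X6] = [9, 8]
r7 m[φ2→X3] = [8, 10]
r7 m[φ3→X3] = [7, 8]
r7 m[X5→φ0] = [2, 0]
r7 m[X5→φ1] = [13, 16]
r7 m[X1→φ1] = [0, 0]
r7 m[X6→φ0] = [9, 8]
r7 m[X6→φ2] = [7, 7]
r7 m[X3→φ2] = [7, 8]
r7 m[X3→φ3] = [8, 10]
r8 m[φ0→X5] = [13, 16]
r8 m[φ0→X6] = [7, 7]
r8 m[φ1→X5] = [2, 0]
r8 m[φ1→X1] = [16, 15]
r8 m[φ2→X6] = [9, 8]
r8 m[φ2→X3] = [8, 10]
r8 m[φ3→X3] = [7, 8]
r8 m[X5→φ0] = [2, 0]
r8 m[X5→φ1] = [13, 16]
r8 m[X1→φ1] = [0, 0]
r8 m[X6→φ0] = [9, 8]
r8 m[X6→φ2] = [7, 7]
r8 m[X3→φ2] = [7, 8]
r8 m[X3→φ3] = [8, 10]
fixed point reached at round 8
traceback from X5: (X5=0, X1=1, X6=1, X3=0), score=15

assignment: (X5=0, X1=1, X6=1, X3=0); score = 15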